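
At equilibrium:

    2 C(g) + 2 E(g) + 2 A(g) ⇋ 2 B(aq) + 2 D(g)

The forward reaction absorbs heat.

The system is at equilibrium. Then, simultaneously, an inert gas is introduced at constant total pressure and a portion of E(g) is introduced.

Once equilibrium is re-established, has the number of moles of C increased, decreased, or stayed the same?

Adding inert gas at constant total pressure expands the volume and lowers every reacting partial pressure. With Δn_gas = 2 − 6 = -4, Q moves away from K toward the side with fewer gas moles, so the system shifts toward the side with more gas moles — to the left.
Adding E (g), a reactant, drives the reaction to the right.
The two effects oppose each other, so the net shift — and hence the change in C — cannot be determined from the given information.

cannot be determined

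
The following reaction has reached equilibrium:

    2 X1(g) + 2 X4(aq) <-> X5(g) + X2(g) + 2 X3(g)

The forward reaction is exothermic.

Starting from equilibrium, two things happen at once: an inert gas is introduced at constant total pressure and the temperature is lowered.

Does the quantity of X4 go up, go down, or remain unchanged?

decreases

Adding inert gas at constant total pressure expands the volume and lowers every reacting partial pressure. With Δn_gas = 4 − 2 = +2, Q moves away from K toward the side with fewer gas moles, so the system shifts toward the side with more gas moles — to the right.
The forward reaction is exothermic. Lowering T favours the exothermic direction — shift to the right.
The net shift is to the right. X4 is a reactant, so its amount decreases.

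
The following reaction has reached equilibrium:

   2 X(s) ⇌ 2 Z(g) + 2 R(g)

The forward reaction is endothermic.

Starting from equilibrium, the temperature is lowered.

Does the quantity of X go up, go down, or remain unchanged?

increases

The forward reaction is endothermic. Lowering T favours the exothermic direction — shift to the left.
The net shift is to the left. X is a reactant, so its amount increases.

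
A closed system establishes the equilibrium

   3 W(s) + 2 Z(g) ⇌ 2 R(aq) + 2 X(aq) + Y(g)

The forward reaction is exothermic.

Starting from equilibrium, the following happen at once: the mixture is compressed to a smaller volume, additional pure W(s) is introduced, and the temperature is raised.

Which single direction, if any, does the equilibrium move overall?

cannot be determined

Gas moles: reactants 2, products 1 (Δn_gas = -1). Compression shifts the system toward the side with fewer moles of gas — to the right.
W is a pure solid; its activity is 1 regardless of amount, so Q is unaffected — no shift from this change.
The forward reaction is exothermic. Raising T favours the endothermic direction — shift to the left.
The individual effects push in opposite directions; without quantitative information the net direction cannot be determined.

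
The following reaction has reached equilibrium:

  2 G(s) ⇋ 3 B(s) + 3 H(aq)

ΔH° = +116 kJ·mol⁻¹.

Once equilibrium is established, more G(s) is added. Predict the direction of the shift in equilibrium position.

no shift

G is a pure solid; its activity is 1 regardless of amount, so Q is unaffected — no shift from this change.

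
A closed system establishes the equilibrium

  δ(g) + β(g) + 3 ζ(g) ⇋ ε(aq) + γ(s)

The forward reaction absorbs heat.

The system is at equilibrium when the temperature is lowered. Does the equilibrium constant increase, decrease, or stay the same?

K depends on temperature via the van 't Hoff relation. The forward reaction is endothermic, so lowering T decreases K.

decreases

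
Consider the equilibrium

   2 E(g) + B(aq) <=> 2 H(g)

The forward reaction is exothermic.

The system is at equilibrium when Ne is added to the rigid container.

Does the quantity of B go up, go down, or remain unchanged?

unchanged

At constant volume, adding an inert gas leaves every reacting species' partial pressure unchanged, so Q is unchanged — no shift from this change.
No net shift occurs, so the amount of B is unchanged.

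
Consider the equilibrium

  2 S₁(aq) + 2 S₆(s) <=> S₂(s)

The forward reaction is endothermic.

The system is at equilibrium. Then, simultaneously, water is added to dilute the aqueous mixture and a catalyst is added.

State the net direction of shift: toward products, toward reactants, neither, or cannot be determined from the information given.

left

Dilution lowers every aqueous concentration by the same factor. Δn_aq = 0 − 2 = -2, so the system shifts toward the side with more dissolved moles — to the left.
A catalyst speeds both forward and reverse rates equally; it changes neither Q nor K — no shift from this change.
Only the nonzero effect(s) matter; the net shift is to the left.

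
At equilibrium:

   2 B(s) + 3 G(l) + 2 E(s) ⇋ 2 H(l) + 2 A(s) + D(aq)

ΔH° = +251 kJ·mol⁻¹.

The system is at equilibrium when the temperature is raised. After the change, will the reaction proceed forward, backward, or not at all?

The forward reaction is endothermic. Raising T favours the endothermic direction — shift to the right.

right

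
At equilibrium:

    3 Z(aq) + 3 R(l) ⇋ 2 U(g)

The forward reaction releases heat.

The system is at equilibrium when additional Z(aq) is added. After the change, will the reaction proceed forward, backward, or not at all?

right

Adding Z (aq), a reactant, drives the reaction to the right.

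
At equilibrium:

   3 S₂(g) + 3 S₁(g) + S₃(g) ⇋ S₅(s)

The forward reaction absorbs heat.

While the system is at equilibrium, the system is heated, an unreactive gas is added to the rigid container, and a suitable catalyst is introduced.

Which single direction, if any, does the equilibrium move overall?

right

The forward reaction is endothermic. Raising T favours the endothermic direction — shift to the right.
At constant volume, adding an inert gas leaves every reacting species' partial pressure unchanged, so Q is unchanged — no shift from this change.
A catalyst speeds both forward and reverse rates equally; it changes neither Q nor K — no shift from this change.
Only the nonzero effect(s) matter; the net shift is to the right.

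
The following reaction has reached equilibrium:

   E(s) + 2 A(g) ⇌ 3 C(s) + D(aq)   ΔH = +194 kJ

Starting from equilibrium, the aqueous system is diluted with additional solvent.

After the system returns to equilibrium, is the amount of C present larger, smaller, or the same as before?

Dilution lowers every aqueous concentration by the same factor. Δn_aq = 1 − 0 = +1, so the system shifts toward the side with more dissolved moles — to the right.
The net shift is to the right. C is a product, so its amount increases.

increases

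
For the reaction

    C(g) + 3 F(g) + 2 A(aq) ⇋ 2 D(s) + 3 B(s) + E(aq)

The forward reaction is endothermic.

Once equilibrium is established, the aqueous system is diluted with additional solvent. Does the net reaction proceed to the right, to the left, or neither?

Dilution lowers every aqueous concentration by the same factor. Δn_aq = 1 − 2 = -1, so the system shifts toward the side with more dissolved moles — to the left.

left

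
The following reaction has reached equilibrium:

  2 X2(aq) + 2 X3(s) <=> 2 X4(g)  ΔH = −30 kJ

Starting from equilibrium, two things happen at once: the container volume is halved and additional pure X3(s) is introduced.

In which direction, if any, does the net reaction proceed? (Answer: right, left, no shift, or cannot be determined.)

left

Gas moles: reactants 0, products 2 (Δn_gas = +2). Compression shifts the system toward the side with fewer moles of gas — to the left.
X3 is a pure solid; its activity is 1 regardless of amount, so Q is unaffected — no shift from this change.
Only the nonzero effect(s) matter; the net shift is to the left.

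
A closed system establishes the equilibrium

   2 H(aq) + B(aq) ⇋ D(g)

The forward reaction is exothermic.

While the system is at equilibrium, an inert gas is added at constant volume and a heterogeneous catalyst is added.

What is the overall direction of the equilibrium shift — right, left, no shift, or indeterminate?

no shift

At constant volume, adding an inert gas leaves every reacting species' partial pressure unchanged, so Q is unchanged — no shift from this change.
A catalyst speeds both forward and reverse rates equally; it changes neither Q nor K — no shift from this change.
None of the changes alters Q relative to K, so there is no net shift.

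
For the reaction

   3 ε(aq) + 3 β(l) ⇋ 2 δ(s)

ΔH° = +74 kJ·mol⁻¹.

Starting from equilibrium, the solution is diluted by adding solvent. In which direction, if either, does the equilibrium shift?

Dilution lowers every aqueous concentration by the same factor. Δn_aq = 0 − 3 = -3, so the system shifts toward the side with more dissolved moles — to the left.

left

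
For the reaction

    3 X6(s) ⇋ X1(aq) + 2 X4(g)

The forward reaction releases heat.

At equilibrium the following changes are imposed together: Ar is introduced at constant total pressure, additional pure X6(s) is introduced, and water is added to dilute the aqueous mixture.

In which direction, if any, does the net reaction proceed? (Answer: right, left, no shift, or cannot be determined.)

Adding inert gas at constant total pressure expands the volume and lowers every reacting partial pressure. With Δn_gas = 2 − 0 = +2, Q moves away from K toward the side with fewer gas moles, so the system shifts toward the side with more gas moles — to the right.
X6 is a pure solid; its activity is 1 regardless of amount, so Q is unaffected — no shift from this change.
Dilution lowers every aqueous concentration by the same factor. Δn_aq = 1 − 0 = +1, so the system shifts toward the side with more dissolved moles — to the right.
Only the nonzero effect(s) matter; the net shift is to the right.

right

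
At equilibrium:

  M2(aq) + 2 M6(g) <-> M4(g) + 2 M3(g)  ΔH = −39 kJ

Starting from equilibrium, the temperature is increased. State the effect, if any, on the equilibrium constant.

decreases

K depends on temperature via the van 't Hoff relation. The forward reaction is exothermic, so raising T decreases K.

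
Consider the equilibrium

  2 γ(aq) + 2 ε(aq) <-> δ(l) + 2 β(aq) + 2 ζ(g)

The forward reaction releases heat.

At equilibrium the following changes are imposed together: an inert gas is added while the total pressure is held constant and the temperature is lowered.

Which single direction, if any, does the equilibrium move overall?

right

Adding inert gas at constant total pressure expands the volume and lowers every reacting partial pressure. With Δn_gas = 2 − 0 = +2, Q moves away from K toward the side with fewer gas moles, so the system shifts toward the side with more gas moles — to the right.
The forward reaction is exothermic. Lowering T favours the exothermic direction — shift to the right.
All effects act in the same direction — net shift to the right.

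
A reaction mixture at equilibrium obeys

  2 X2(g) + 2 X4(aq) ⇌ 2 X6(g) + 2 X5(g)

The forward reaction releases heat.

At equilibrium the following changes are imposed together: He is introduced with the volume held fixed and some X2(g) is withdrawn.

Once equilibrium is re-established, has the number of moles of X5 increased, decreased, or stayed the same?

decreases

At constant volume, adding an inert gas leaves every reacting species' partial pressure unchanged, so Q is unchanged — no shift from this change.
Removing X2 (g), a reactant, drives the reaction to the left.
The net shift is to the left. X5 is a product, so its amount decreases.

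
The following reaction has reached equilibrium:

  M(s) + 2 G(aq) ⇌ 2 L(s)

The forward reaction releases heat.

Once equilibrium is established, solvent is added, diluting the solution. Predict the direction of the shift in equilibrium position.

left

Dilution lowers every aqueous concentration by the same factor. Δn_aq = 0 − 2 = -2, so the system shifts toward the side with more dissolved moles — to the left.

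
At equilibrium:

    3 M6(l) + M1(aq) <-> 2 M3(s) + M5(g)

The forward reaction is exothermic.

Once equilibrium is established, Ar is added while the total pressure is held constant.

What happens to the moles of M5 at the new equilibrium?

increases

Adding inert gas at constant total pressure expands the volume and lowers every reacting partial pressure. With Δn_gas = 1 − 0 = +1, Q moves away from K toward the side with fewer gas moles, so the system shifts toward the side with more gas moles — to the right.
The net shift is to the right. M5 is a product, so its amount increases.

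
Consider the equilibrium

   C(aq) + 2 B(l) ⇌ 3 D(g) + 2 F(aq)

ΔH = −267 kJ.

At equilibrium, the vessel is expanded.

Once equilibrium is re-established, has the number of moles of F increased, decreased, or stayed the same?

increases

Gas moles: reactants 0, products 3 (Δn_gas = +3). Expansion shifts the system toward the side with more moles of gas — to the right.
The net shift is to the right. F is a product, so its amount increases.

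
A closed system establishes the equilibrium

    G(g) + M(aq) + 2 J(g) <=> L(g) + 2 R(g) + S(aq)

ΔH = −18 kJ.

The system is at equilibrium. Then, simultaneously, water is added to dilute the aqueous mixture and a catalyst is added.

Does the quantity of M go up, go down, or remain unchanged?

Dilution scales every aqueous concentration by the same factor. Δn_aq = 1 − 1 = 0, so Q is unchanged — no shift.
A catalyst speeds both forward and reverse rates equally; it changes neither Q nor K — no shift from this change.
No net shift occurs, so the amount of M is unchanged.

unchanged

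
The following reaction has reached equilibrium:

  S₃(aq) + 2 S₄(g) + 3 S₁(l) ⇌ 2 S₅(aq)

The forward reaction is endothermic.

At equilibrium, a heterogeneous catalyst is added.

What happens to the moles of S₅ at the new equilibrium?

unchanged

A catalyst speeds both forward and reverse rates equally; it changes neither Q nor K — no shift from this change.
No net shift occurs, so the amount of S₅ is unchanged.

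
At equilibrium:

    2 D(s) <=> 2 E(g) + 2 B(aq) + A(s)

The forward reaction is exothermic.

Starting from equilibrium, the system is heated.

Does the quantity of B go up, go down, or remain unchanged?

decreases

The forward reaction is exothermic. Raising T favours the endothermic direction — shift to the left.
The net shift is to the left. B is a product, so its amount decreases.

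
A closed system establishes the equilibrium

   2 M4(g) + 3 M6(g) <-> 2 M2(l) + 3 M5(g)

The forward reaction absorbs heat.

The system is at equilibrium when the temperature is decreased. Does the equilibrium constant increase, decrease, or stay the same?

K depends on temperature via the van 't Hoff relation. The forward reaction is endothermic, so lowering T decreases K.

decreases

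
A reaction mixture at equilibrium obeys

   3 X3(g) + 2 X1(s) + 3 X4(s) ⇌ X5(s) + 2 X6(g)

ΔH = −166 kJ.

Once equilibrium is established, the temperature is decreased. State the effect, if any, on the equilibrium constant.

increases

K depends on temperature via the van 't Hoff relation. The forward reaction is exothermic, so lowering T increases K.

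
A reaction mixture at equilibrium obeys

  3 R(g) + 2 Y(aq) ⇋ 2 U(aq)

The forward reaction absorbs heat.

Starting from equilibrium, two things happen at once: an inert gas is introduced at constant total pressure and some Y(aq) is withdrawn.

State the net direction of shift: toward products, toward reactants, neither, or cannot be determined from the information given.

left

Adding inert gas at constant total pressure expands the volume and lowers every reacting partial pressure. With Δn_gas = 0 − 3 = -3, Q moves away from K toward the side with fewer gas moles, so the system shifts toward the side with more gas moles — to the left.
Removing Y (aq), a reactant, drives the reaction to the left.
All effects act in the same direction — net shift to the left.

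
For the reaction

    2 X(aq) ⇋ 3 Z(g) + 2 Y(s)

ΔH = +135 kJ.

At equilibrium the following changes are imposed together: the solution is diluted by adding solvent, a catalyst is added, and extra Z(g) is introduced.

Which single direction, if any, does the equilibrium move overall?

Dilution lowers every aqueous concentration by the same factor. Δn_aq = 0 − 2 = -2, so the system shifts toward the side with more dissolved moles — to the left.
A catalyst speeds both forward and reverse rates equally; it changes neither Q nor K — no shift from this change.
Adding Z (g), a product, drives the reaction to the left.
Only the nonzero effect(s) matter; the net shift is to the left.

left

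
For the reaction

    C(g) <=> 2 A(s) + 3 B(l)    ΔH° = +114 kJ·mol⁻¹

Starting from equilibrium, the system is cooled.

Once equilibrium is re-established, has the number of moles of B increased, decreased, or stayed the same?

The forward reaction is endothermic. Lowering T favours the exothermic direction — shift to the left.
The net shift is to the left. B is a product, so its amount decreases.

decreases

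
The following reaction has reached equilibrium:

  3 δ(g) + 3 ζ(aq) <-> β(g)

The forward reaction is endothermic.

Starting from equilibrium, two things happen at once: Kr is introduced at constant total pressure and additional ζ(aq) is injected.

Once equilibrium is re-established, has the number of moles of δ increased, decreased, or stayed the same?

cannot be determined

Adding inert gas at constant total pressure expands the volume and lowers every reacting partial pressure. With Δn_gas = 1 − 3 = -2, Q moves away from K toward the side with fewer gas moles, so the system shifts toward the side with more gas moles — to the left.
Adding ζ (aq), a reactant, drives the reaction to the right.
The two effects oppose each other, so the net shift — and hence the change in δ — cannot be determined from the given information.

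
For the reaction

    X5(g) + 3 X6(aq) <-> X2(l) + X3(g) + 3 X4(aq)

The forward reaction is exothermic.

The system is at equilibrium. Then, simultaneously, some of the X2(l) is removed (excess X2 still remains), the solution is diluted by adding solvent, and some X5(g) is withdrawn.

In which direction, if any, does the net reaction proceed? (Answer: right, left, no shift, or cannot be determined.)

left

X2 is a pure liquid; its activity is 1 regardless of amount, so Q is unaffected — no shift from this change.
Dilution scales every aqueous concentration by the same factor. Δn_aq = 3 − 3 = 0, so Q is unchanged — no shift.
Removing X5 (g), a reactant, drives the reaction to the left.
Only the nonzero effect(s) matter; the net shift is to the left.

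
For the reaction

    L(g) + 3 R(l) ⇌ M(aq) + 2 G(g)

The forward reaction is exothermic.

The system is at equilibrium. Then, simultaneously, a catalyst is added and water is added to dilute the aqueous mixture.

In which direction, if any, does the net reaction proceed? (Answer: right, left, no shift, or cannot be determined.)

right

A catalyst speeds both forward and reverse rates equally; it changes neither Q nor K — no shift from this change.
Dilution lowers every aqueous concentration by the same factor. Δn_aq = 1 − 0 = +1, so the system shifts toward the side with more dissolved moles — to the right.
Only the nonzero effect(s) matter; the net shift is to the right.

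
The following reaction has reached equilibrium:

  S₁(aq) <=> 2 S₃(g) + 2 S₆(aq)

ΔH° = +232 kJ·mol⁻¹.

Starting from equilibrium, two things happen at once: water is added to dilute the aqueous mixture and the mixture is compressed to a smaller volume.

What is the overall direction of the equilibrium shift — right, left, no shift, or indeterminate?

cannot be determined

Dilution lowers every aqueous concentration by the same factor. Δn_aq = 2 − 1 = +1, so the system shifts toward the side with more dissolved moles — to the right.
Gas moles: reactants 0, products 2 (Δn_gas = +2). Compression shifts the system toward the side with fewer moles of gas — to the left.
The individual effects push in opposite directions; without quantitative information the net direction cannot be determined.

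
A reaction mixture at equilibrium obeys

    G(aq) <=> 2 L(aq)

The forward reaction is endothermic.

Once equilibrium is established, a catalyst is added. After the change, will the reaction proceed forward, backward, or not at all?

no shift

A catalyst speeds both forward and reverse rates equally; it changes neither Q nor K — no shift from this change.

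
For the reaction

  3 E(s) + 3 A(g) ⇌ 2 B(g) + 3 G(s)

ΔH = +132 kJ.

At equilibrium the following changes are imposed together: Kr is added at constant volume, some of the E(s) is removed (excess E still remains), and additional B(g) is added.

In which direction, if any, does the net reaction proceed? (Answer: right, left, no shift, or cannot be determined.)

left

At constant volume, adding an inert gas leaves every reacting species' partial pressure unchanged, so Q is unchanged — no shift from this change.
E is a pure solid; its activity is 1 regardless of amount, so Q is unaffected — no shift from this change.
Adding B (g), a product, drives the reaction to the left.
Only the nonzero effect(s) matter; the net shift is to the left.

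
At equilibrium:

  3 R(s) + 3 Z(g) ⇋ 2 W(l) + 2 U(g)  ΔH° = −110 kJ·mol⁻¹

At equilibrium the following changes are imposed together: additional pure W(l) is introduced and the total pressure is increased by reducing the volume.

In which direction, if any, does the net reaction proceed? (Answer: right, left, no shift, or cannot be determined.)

right

W is a pure liquid; its activity is 1 regardless of amount, so Q is unaffected — no shift from this change.
Gas moles: reactants 3, products 2 (Δn_gas = -1). Compression shifts the system toward the side with fewer moles of gas — to the right.
Only the nonzero effect(s) matter; the net shift is to the right.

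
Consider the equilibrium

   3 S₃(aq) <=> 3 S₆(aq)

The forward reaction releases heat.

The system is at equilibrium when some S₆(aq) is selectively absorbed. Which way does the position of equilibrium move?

Removing S₆ (aq), a product, drives the reaction to the right.

right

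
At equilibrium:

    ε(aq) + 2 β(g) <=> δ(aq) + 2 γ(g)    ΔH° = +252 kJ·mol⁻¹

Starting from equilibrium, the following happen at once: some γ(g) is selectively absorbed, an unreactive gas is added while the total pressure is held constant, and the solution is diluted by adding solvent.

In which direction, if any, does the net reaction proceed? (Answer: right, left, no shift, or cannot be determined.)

right

Removing γ (g), a product, drives the reaction to the right.
Adding inert gas at constant total pressure expands the volume, scaling every reacting partial pressure by the same factor. Δn_gas = 2 − 2 = 0, so Q is unchanged — no shift.
Dilution scales every aqueous concentration by the same factor. Δn_aq = 1 − 1 = 0, so Q is unchanged — no shift.
Only the nonzero effect(s) matter; the net shift is to the right.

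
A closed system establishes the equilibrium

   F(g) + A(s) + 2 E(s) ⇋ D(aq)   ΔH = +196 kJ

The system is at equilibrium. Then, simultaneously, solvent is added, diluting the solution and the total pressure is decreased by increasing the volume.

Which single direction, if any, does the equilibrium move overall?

Dilution lowers every aqueous concentration by the same factor. Δn_aq = 1 − 0 = +1, so the system shifts toward the side with more dissolved moles — to the right.
Gas moles: reactants 1, products 0 (Δn_gas = -1). Expansion shifts the system toward the side with more moles of gas — to the left.
The individual effects push in opposite directions; without quantitative information the net direction cannot be determined.

cannot be determined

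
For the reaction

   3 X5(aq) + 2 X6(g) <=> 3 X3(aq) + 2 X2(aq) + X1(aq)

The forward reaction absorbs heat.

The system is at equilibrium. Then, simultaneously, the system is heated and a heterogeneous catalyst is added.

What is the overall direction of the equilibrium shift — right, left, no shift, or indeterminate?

The forward reaction is endothermic. Raising T favours the endothermic direction — shift to the right.
A catalyst speeds both forward and reverse rates equally; it changes neither Q nor K — no shift from this change.
Only the nonzero effect(s) matter; the net shift is to the right.

right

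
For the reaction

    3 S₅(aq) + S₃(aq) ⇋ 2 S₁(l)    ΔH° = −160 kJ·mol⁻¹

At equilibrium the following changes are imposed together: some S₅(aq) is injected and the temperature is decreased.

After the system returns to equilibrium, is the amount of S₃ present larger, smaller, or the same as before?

Adding S₅ (aq), a reactant, drives the reaction to the right.
The forward reaction is exothermic. Lowering T favours the exothermic direction — shift to the right.
The net shift is to the right. S₃ is a reactant, so its amount decreases.

decreases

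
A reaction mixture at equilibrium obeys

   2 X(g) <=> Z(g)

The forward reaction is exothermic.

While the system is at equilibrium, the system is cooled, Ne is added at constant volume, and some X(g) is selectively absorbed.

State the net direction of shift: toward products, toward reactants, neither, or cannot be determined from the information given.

cannot be determined

The forward reaction is exothermic. Lowering T favours the exothermic direction — shift to the right.
At constant volume, adding an inert gas leaves every reacting species' partial pressure unchanged, so Q is unchanged — no shift from this change.
Removing X (g), a reactant, drives the reaction to the left.
The individual effects push in opposite directions; without quantitative information the net direction cannot be determined.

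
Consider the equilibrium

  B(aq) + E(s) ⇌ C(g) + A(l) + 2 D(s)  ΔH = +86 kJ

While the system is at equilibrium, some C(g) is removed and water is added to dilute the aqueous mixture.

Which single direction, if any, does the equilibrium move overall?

Removing C (g), a product, drives the reaction to the right.
Dilution lowers every aqueous concentration by the same factor. Δn_aq = 0 − 1 = -1, so the system shifts toward the side with more dissolved moles — to the left.
The individual effects push in opposite directions; without quantitative information the net direction cannot be determined.

cannot be determined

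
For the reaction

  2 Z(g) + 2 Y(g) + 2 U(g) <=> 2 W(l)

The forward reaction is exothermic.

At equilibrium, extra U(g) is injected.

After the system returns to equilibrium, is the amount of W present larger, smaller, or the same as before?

Adding U (g), a reactant, drives the reaction to the right.
The net shift is to the right. W is a product, so its amount increases.

increases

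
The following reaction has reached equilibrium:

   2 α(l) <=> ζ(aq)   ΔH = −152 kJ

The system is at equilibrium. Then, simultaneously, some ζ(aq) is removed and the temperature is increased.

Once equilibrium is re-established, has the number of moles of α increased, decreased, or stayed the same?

cannot be determined

Removing ζ (aq), a product, drives the reaction to the right.
The forward reaction is exothermic. Raising T favours the endothermic direction — shift to the left.
The two effects oppose each other, so the net shift — and hence the change in α — cannot be determined from the given information.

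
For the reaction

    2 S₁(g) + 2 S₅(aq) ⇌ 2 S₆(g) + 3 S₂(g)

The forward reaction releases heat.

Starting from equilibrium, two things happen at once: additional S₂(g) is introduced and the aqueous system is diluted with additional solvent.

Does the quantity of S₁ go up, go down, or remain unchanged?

Adding S₂ (g), a product, drives the reaction to the left.
Dilution lowers every aqueous concentration by the same factor. Δn_aq = 0 − 2 = -2, so the system shifts toward the side with more dissolved moles — to the left.
The net shift is to the left. S₁ is a reactant, so its amount increases.

increases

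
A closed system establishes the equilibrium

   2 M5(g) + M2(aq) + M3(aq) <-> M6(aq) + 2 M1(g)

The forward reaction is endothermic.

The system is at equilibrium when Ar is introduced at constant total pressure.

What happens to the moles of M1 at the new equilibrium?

unchanged

Adding inert gas at constant total pressure expands the volume, scaling every reacting partial pressure by the same factor. Δn_gas = 2 − 2 = 0, so Q is unchanged — no shift.
No net shift occurs, so the amount of M1 is unchanged.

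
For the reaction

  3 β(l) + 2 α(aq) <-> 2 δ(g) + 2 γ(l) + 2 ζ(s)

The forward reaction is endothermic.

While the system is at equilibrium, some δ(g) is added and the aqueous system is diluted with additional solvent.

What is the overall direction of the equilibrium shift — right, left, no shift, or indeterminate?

Adding δ (g), a product, drives the reaction to the left.
Dilution lowers every aqueous concentration by the same factor. Δn_aq = 0 − 2 = -2, so the system shifts toward the side with more dissolved moles — to the left.
All effects act in the same direction — net shift to the left.

left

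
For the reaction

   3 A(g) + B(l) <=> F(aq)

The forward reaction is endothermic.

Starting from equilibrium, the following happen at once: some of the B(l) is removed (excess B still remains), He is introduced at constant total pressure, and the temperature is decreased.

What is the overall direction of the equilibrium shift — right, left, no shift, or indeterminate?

B is a pure liquid; its activity is 1 regardless of amount, so Q is unaffected — no shift from this change.
Adding inert gas at constant total pressure expands the volume and lowers every reacting partial pressure. With Δn_gas = 0 − 3 = -3, Q moves away from K toward the side with fewer gas moles, so the system shifts toward the side with more gas moles — to the left.
The forward reaction is endothermic. Lowering T favours the exothermic direction — shift to the left.
Only the nonzero effect(s) matter; the net shift is to the left.

left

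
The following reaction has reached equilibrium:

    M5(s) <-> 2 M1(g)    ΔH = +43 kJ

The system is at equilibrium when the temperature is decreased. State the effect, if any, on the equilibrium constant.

K depends on temperature via the van 't Hoff relation. The forward reaction is endothermic, so lowering T decreases K.

decreases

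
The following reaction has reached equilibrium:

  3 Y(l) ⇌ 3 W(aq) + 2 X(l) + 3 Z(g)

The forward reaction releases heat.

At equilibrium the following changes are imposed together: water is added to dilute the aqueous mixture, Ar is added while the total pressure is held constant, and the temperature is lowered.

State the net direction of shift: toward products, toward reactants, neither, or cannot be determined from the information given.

Dilution lowers every aqueous concentration by the same factor. Δn_aq = 3 − 0 = +3, so the system shifts toward the side with more dissolved moles — to the right.
Adding inert gas at constant total pressure expands the volume and lowers every reacting partial pressure. With Δn_gas = 3 − 0 = +3, Q moves away from K toward the side with fewer gas moles, so the system shifts toward the side with more gas moles — to the right.
The forward reaction is exothermic. Lowering T favours the exothermic direction — shift to the right.
All effects act in the same direction — net shift to the right.

right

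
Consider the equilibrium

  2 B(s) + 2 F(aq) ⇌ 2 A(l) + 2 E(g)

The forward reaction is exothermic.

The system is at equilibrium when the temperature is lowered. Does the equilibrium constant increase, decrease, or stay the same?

K depends on temperature via the van 't Hoff relation. The forward reaction is exothermic, so lowering T increases K.

increases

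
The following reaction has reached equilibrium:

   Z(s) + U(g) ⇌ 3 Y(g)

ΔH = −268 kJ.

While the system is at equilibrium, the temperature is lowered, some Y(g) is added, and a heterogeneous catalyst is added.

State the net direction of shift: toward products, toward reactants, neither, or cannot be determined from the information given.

cannot be determined

The forward reaction is exothermic. Lowering T favours the exothermic direction — shift to the right.
Adding Y (g), a product, drives the reaction to the left.
A catalyst speeds both forward and reverse rates equally; it changes neither Q nor K — no shift from this change.
The individual effects push in opposite directions; without quantitative information the net direction cannot be determined.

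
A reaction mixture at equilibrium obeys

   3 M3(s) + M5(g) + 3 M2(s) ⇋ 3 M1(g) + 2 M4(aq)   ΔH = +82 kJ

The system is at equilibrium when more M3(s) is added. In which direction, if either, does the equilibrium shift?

M3 is a pure solid; its activity is 1 regardless of amount, so Q is unaffected — no shift from this change.

no shift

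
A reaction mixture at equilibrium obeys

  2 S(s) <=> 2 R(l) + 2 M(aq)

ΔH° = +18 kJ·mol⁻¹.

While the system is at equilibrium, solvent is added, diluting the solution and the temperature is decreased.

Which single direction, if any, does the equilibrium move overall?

cannot be determined

Dilution lowers every aqueous concentration by the same factor. Δn_aq = 2 − 0 = +2, so the system shifts toward the side with more dissolved moles — to the right.
The forward reaction is endothermic. Lowering T favours the exothermic direction — shift to the left.
The individual effects push in opposite directions; without quantitative information the net direction cannot be determined.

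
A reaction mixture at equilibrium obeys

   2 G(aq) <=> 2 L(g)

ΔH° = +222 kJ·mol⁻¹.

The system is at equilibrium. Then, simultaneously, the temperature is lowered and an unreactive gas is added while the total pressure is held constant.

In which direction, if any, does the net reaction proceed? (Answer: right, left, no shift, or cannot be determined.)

The forward reaction is endothermic. Lowering T favours the exothermic direction — shift to the left.
Adding inert gas at constant total pressure expands the volume and lowers every reacting partial pressure. With Δn_gas = 2 − 0 = +2, Q moves away from K toward the side with fewer gas moles, so the system shifts toward the side with more gas moles — to the right.
The individual effects push in opposite directions; without quantitative information the net direction cannot be determined.

cannot be determined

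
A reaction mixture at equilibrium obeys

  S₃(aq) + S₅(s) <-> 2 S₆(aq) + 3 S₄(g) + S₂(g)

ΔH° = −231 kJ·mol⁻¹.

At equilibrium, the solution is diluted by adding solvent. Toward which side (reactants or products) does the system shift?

Dilution lowers every aqueous concentration by the same factor. Δn_aq = 2 − 1 = +1, so the system shifts toward the side with more dissolved moles — to the right.

right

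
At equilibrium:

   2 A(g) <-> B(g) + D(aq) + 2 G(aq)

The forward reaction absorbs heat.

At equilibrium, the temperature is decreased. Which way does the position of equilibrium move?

left

The forward reaction is endothermic. Lowering T favours the exothermic direction — shift to the left.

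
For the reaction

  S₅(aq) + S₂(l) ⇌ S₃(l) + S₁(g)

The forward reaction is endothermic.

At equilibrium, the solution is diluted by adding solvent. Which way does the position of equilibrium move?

Dilution lowers every aqueous concentration by the same factor. Δn_aq = 0 − 1 = -1, so the system shifts toward the side with more dissolved moles — to the left.

left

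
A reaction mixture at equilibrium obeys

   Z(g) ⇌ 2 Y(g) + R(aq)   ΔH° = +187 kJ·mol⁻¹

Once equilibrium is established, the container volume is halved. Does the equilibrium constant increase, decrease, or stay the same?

unchanged

The equilibrium constant depends only on temperature. This perturbation may move the position of equilibrium, but since T is unchanged, K itself is unchanged.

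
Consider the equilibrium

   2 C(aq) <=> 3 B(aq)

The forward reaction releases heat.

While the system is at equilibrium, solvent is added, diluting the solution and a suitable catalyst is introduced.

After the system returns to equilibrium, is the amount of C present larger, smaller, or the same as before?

decreases

Dilution lowers every aqueous concentration by the same factor. Δn_aq = 3 − 2 = +1, so the system shifts toward the side with more dissolved moles — to the right.
A catalyst speeds both forward and reverse rates equally; it changes neither Q nor K — no shift from this change.
The net shift is to the right. C is a reactant, so its amount decreases.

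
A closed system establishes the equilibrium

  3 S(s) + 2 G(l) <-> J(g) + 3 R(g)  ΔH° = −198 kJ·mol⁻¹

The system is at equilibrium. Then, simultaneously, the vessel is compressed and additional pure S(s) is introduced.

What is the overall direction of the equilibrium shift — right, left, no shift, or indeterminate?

left

Gas moles: reactants 0, products 4 (Δn_gas = +4). Compression shifts the system toward the side with fewer moles of gas — to the left.
S is a pure solid; its activity is 1 regardless of amount, so Q is unaffected — no shift from this change.
Only the nonzero effect(s) matter; the net shift is to the left.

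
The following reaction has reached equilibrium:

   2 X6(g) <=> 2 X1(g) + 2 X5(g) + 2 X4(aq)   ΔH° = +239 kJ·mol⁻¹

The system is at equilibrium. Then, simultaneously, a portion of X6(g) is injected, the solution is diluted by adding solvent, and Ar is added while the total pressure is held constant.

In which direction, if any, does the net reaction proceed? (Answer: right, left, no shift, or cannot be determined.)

Adding X6 (g), a reactant, drives the reaction to the right.
Dilution lowers every aqueous concentration by the same factor. Δn_aq = 2 − 0 = +2, so the system shifts toward the side with more dissolved moles — to the right.
Adding inert gas at constant total pressure expands the volume and lowers every reacting partial pressure. With Δn_gas = 4 − 2 = +2, Q moves away from K toward the side with fewer gas moles, so the system shifts toward the side with more gas moles — to the right.
All effects act in the same direction — net shift to the right.

right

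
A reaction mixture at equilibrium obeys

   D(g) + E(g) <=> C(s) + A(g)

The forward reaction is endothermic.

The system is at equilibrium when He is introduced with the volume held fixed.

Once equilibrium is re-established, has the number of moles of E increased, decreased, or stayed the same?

At constant volume, adding an inert gas leaves every reacting species' partial pressure unchanged, so Q is unchanged — no shift from this change.
No net shift occurs, so the amount of E is unchanged.

unchanged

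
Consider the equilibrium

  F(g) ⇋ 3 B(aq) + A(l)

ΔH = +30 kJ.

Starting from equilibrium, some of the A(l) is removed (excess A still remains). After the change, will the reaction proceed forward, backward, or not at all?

no shift

A is a pure liquid; its activity is 1 regardless of amount, so Q is unaffected — no shift from this change.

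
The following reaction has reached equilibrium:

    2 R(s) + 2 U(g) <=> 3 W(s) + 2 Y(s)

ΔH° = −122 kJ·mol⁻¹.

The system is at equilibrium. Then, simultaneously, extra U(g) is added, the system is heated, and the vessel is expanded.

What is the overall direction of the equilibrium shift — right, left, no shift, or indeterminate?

Adding U (g), a reactant, drives the reaction to the right.
The forward reaction is exothermic. Raising T favours the endothermic direction — shift to the left.
Gas moles: reactants 2, products 0 (Δn_gas = -2). Expansion shifts the system toward the side with more moles of gas — to the left.
The individual effects push in opposite directions; without quantitative information the net direction cannot be determined.

cannot be determined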